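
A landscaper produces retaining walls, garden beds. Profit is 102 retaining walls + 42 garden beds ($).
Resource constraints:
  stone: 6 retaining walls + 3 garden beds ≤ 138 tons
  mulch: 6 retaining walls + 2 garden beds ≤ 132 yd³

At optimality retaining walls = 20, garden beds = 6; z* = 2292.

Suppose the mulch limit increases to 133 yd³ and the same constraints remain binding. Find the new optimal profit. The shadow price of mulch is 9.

2301

Δb = 1, so new z* = 2292 + (9)·(1) = 2292 + 9 = 2301.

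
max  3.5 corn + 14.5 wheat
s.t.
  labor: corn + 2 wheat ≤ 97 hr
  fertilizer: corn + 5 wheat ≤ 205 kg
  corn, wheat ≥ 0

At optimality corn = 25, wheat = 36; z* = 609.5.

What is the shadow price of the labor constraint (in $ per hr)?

Check each constraint at x*: labor 97/97 (tight); fertilizer 205/205 (tight).
The binding rows give the dual system: 1·y_labor + 1·y_fertilizer = 3.5 and 2·y_labor + 5·y_fertilizer = 14.5.
Solving: y_labor = 1, y_fertilizer = 2.5.
Shadow price of labor = 1.

1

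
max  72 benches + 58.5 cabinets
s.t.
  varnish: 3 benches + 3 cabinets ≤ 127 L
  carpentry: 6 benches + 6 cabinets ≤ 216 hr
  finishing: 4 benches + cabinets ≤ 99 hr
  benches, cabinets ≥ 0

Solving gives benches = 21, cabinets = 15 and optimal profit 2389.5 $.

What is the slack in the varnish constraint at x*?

varnish used = 3·21 + 3·15 = 108; slack = 127 − 108 = 19.

19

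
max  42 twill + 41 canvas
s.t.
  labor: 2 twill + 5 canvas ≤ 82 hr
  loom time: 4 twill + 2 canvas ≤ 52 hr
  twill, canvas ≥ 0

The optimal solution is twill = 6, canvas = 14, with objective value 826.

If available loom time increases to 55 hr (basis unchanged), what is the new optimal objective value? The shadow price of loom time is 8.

Δb = 3, so new z* = 826 + (8)·(3) = 826 + 24 = 850.

850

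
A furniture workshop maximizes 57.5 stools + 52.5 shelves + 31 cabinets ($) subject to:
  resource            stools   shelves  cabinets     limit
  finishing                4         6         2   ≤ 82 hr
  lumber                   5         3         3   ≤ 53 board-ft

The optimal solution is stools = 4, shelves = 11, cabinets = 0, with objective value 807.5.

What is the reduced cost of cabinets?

Check each constraint at x*: finishing 82/82 (tight); lumber 53/53 (tight).
From A_Bᵀ y = c: 4·y_finishing + 5·y_lumber = 57.5; 6·y_finishing + 3·y_lumber = 52.5.
Solving: y_finishing = 5, y_lumber = 7.5.
Reduced cost of cabinets: c₃ − yᵀa₃ = 31 − (5·2 + 7.5·3) = 31 − 32.5 = -1.5.

-1.5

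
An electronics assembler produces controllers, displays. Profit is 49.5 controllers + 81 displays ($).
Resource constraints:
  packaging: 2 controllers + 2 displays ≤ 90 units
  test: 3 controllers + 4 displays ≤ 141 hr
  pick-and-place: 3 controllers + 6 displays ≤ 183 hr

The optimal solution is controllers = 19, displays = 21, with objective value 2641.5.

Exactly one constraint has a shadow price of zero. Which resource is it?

packaging: 80/90 (slack 10)
test: 141/141 (binding)
pick-and-place: 183/183 (binding)
By complementary slackness, a constraint with positive slack has shadow price 0 → packaging.

packaging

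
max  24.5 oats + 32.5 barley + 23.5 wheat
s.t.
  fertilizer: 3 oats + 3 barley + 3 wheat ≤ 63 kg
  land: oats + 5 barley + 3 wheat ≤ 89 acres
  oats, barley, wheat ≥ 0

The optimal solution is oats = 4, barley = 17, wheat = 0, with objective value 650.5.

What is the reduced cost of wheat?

-5

Both fertilizer and land are binding at x*.
The binding rows give the dual system: 3·y_fertilizer + 1·y_land = 24.5 and 3·y_fertilizer + 5·y_land = 32.5.
→ y_fertilizer = 7.5 and y_land = 2.
Reduced cost of wheat: c₃ − yᵀa₃ = 23.5 − (7.5·3 + 2·3) = 23.5 − 28.5 = -5.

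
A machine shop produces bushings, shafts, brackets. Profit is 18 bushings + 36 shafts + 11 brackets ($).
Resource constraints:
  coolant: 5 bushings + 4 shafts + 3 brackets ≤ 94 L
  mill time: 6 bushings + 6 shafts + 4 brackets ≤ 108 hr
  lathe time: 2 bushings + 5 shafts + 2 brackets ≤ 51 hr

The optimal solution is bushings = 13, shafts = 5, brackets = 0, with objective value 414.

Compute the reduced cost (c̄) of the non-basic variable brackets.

-5

Binding: mill time and lathe time. Non-binding: coolant (9 unused).
Slack constraints have shadow price 0 (complementary slackness).
The binding rows give the dual system: 6·y_mill time + 2·y_lathe time = 18 and 6·y_mill time + 5·y_lathe time = 36.
→ y_mill time = 1 and y_lathe time = 6.
Reduced cost of brackets: c₃ − yᵀa₃ = 11 − (1·4 + 6·2) = 11 − 16 = -5.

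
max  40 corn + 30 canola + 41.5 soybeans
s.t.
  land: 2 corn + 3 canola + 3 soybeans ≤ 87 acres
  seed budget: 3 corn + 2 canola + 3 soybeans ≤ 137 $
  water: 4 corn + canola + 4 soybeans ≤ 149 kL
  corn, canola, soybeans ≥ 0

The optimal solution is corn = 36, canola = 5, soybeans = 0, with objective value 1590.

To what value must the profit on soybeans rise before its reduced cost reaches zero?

Binding: land and water. Non-binding: seed budget (19 unused).
Slack constraints have shadow price 0 (complementary slackness).
From A_Bᵀ y = c: 2·y_land + 4·y_water = 40; 3·y_land + 1·y_water = 30.
Solving: y_land = 8, y_water = 6.
soybeans enters the basis when its profit ≥ yᵀa₃ = 8·3 + 6·4 = 48.

48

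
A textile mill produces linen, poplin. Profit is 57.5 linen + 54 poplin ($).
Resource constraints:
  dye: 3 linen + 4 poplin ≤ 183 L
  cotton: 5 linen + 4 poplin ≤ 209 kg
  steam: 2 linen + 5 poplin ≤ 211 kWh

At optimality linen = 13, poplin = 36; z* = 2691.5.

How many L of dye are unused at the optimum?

0

dye used = 3·13 + 4·36 = 183; slack = 183 − 183 = 0.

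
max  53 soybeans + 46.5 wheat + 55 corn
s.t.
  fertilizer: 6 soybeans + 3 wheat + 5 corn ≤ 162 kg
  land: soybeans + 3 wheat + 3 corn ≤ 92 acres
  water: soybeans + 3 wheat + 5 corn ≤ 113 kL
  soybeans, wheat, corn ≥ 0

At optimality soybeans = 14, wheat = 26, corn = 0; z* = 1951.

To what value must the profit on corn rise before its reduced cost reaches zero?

61.5

Check each constraint at x*: fertilizer 162/162 (tight); land 92/92 (tight); water 92/113 (slack 21).
Since water is not tight, its dual is 0.
From A_Bᵀ y = c: 6·y_fertilizer + 1·y_land = 53; 3·y_fertilizer + 3·y_land = 46.5.
→ y_fertilizer = 7.5 and y_land = 8.
corn enters the basis when its profit ≥ yᵀa₃ = 7.5·5 + 8·3 = 61.5.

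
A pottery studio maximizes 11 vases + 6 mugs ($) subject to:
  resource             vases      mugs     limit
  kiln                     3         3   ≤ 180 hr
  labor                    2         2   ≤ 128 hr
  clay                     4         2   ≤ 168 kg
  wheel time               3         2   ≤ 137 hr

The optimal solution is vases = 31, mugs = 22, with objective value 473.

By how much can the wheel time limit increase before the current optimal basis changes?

7

Binding constraints: clay, wheel time. The basis is B = [[4,2],[3,2]] with det 2.
Per unit increase in wheel time, x* moves by d = (-1, 2).
The basis stays optimal until kiln becomes binding; allowable increase = 7 hr.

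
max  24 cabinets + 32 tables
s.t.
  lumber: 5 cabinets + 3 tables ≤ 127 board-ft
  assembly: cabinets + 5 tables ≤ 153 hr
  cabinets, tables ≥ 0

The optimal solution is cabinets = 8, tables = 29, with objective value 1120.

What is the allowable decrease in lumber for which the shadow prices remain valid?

35.2

Binding constraints: lumber, assembly. The basis is B = [[5,3],[1,5]] with det 22.
Per unit decrease in lumber, x* moves by d = (-0.2273, 0.0455).
The basis stays optimal until cabinets reaches 0; allowable decrease = 35.2 board-ft.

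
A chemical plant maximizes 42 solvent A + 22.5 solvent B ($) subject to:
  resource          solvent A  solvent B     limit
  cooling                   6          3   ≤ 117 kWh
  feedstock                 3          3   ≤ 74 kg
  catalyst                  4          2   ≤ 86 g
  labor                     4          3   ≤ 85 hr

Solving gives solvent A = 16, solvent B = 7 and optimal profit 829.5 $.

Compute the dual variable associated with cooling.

6

At the optimum: cooling uses 117 of 117 (binding); feedstock uses 69 of 74 (slack = 5); catalyst uses 78 of 86 (slack = 8); labor uses 85 of 85 (binding).
Slack constraints have shadow price 0 (complementary slackness).
Dual feasibility on the basic columns requires 6·y_cooling + 4·y_labor = 42, 3·y_cooling + 3·y_labor = 22.5.
→ y_cooling = 6 and y_labor = 1.5.
Shadow price of cooling = 6.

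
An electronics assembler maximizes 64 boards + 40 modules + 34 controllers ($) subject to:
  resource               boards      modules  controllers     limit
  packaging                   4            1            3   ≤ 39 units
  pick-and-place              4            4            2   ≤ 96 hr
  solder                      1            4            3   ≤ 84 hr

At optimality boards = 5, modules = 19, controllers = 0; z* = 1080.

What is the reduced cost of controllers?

Check each constraint at x*: packaging 39/39 (tight); pick-and-place 96/96 (tight); solder 81/84 (slack 3).
By complementary slackness, y = 0 for the non-binding constraint.
Dual feasibility on the basic columns requires 4·y_packaging + 4·y_pick-and-place = 64, 1·y_packaging + 4·y_pick-and-place = 40.
Solving: y_packaging = 8, y_pick-and-place = 8.
Reduced cost of controllers: c₃ − yᵀa₃ = 34 − (8·3 + 8·2) = 34 − 40 = -6.

-6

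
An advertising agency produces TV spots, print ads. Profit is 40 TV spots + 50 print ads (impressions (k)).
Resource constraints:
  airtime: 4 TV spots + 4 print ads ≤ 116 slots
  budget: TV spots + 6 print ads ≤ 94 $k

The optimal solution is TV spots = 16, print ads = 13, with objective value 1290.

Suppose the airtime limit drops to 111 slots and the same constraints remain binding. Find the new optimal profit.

1242.5

Check each constraint at x*: airtime 116/116 (tight); budget 94/94 (tight).
The binding rows give the dual system: 4·y_airtime + 1·y_budget = 40 and 4·y_airtime + 6·y_budget = 50.
→ y_airtime = 9.5 and y_budget = 2.
Δz = y_airtime·Δb = 9.5 × (-5) = -47.5, so new z* = 1290 − 47.5 = 1242.5.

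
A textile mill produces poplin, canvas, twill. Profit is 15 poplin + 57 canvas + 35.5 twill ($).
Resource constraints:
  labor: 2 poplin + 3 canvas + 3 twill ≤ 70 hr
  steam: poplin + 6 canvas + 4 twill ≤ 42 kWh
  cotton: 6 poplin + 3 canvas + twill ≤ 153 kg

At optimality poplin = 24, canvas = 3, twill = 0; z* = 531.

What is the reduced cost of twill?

-1.5

At the optimum: labor uses 57 of 70 (slack = 13); steam uses 42 of 42 (binding); cotton uses 153 of 153 (binding).
By complementary slackness, y = 0 for the non-binding constraint.
The binding rows give the dual system: 1·y_steam + 6·y_cotton = 15 and 6·y_steam + 3·y_cotton = 57.
Solving: y_steam = 9, y_cotton = 1.
Reduced cost of twill: c₃ − yᵀa₃ = 35.5 − (9·4 + 1·1) = 35.5 − 37 = -1.5.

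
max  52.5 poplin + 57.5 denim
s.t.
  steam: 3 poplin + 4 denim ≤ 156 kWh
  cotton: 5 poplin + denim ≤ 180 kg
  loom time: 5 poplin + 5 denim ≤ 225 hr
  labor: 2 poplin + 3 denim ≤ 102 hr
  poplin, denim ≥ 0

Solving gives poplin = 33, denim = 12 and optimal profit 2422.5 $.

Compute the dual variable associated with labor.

At the optimum: steam uses 147 of 156 (slack = 9); cotton uses 177 of 180 (slack = 3); loom time uses 225 of 225 (binding); labor uses 102 of 102 (binding).
Since steam, cotton are not tight, their duals are 0.
From A_Bᵀ y = c: 5·y_loom time + 2·y_labor = 52.5; 5·y_loom time + 3·y_labor = 57.5.
→ y_loom time = 8.5 and y_labor = 5.
Shadow price of labor = 5.

5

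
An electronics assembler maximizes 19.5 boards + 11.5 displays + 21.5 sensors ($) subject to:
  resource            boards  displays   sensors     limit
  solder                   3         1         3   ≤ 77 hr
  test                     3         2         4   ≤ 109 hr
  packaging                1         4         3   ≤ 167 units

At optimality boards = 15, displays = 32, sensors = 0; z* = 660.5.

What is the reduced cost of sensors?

Binding: solder and test. Non-binding: packaging (24 unused).
By complementary slackness, y = 0 for the non-binding constraint.
Dual feasibility on the basic columns requires 3·y_solder + 3·y_test = 19.5, 1·y_solder + 2·y_test = 11.5.
Solving: y_solder = 1.5, y_test = 5.
Reduced cost of sensors: c₃ − yᵀa₃ = 21.5 − (1.5·3 + 5·4) = 21.5 − 24.5 = -3.

-3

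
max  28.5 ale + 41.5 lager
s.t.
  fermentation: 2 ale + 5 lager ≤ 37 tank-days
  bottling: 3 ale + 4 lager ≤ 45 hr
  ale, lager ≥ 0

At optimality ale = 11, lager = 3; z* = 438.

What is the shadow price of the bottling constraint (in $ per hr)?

8.5

Both fermentation and bottling are binding at x*.
The binding rows give the dual system: 2·y_fermentation + 3·y_bottling = 28.5 and 5·y_fermentation + 4·y_bottling = 41.5.
Solving: y_fermentation = 1.5, y_bottling = 8.5.
Shadow price of bottling = 8.5.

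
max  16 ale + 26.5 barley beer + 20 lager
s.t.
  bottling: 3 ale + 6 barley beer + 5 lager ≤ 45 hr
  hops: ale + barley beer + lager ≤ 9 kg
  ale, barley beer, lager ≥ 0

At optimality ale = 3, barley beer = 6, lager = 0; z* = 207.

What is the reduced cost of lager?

-3

Both bottling and hops are binding at x*.
Dual feasibility on the basic columns requires 3·y_bottling + 1·y_hops = 16, 6·y_bottling + 1·y_hops = 26.5.
Solving: y_bottling = 3.5, y_hops = 5.5.
Reduced cost of lager: c₃ − yᵀa₃ = 20 − (3.5·5 + 5.5·1) = 20 − 23 = -3.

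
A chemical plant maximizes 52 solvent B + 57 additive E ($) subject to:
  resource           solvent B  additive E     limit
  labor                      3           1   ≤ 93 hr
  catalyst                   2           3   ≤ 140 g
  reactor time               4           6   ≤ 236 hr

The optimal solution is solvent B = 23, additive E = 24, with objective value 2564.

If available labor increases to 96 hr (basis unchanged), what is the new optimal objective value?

2582

Check each constraint at x*: labor 93/93 (tight); catalyst 118/140 (slack 22); reactor time 236/236 (tight).
Slack constraints have shadow price 0 (complementary slackness).
Dual feasibility on the basic columns requires 3·y_labor + 4·y_reactor time = 52, 1·y_labor + 6·y_reactor time = 57.
This yields shadow prices y_labor = 6, y_reactor time = 8.5.
Δz = y_labor·Δb = 6 × (3) = 18, so new z* = 2564 + 18 = 2582.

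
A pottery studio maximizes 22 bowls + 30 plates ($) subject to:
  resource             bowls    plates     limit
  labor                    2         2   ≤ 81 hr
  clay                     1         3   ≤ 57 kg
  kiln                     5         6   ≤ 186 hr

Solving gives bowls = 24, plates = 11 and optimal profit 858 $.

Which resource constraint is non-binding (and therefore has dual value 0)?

labor: 70/81 (slack 11)
clay: 57/57 (binding)
kiln: 186/186 (binding)
By complementary slackness, a constraint with positive slack has shadow price 0 → labor.

labor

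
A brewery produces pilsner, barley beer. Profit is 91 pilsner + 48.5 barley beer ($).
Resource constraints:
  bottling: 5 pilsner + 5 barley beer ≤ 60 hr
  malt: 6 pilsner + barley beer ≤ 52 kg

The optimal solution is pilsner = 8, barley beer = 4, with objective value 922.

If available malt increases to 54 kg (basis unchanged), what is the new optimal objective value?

Both bottling and malt are binding at x*.
The binding rows give the dual system: 5·y_bottling + 6·y_malt = 91 and 5·y_bottling + 1·y_malt = 48.5.
This yields shadow prices y_bottling = 8, y_malt = 8.5.
Δz = y_malt·Δb = 8.5 × (2) = 17, so new z* = 922 + 17 = 939.

939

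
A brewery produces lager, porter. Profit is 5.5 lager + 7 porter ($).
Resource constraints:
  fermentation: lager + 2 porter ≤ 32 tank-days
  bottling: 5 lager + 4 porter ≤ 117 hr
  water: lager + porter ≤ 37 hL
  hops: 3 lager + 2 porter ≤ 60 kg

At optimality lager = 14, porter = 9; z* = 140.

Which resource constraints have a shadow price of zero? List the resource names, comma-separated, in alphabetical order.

fermentation: 32/32 (binding)
bottling: 106/117 (slack 11)
water: 23/37 (slack 14)
hops: 60/60 (binding)
By complementary slackness, a constraint with positive slack has shadow price 0 → bottling, water.

bottling, water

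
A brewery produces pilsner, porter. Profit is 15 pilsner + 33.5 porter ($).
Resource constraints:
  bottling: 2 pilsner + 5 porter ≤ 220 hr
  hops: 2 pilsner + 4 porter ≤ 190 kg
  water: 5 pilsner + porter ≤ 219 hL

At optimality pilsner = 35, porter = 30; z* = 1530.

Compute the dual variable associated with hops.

At the optimum: bottling uses 220 of 220 (binding); hops uses 190 of 190 (binding); water uses 205 of 219 (slack = 14).
By complementary slackness, y = 0 for the non-binding constraint.
Dual feasibility on the basic columns requires 2·y_bottling + 2·y_hops = 15, 5·y_bottling + 4·y_hops = 33.5.
This yields shadow prices y_bottling = 3.5, y_hops = 4.
Shadow price of hops = 4.

4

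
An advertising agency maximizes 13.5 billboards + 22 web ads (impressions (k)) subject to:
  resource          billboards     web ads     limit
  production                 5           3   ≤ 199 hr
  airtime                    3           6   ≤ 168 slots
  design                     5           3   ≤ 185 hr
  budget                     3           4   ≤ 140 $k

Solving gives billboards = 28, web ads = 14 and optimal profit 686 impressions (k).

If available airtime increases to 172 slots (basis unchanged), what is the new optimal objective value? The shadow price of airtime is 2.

694

Δb = 4, so new z* = 686 + (2)·(4) = 686 + 8 = 694.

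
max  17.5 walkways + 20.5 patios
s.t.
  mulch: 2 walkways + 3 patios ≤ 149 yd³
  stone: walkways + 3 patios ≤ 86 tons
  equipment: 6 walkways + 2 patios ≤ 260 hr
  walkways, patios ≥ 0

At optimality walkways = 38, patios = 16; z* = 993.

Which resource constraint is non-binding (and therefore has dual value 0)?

mulch: 124/149 (slack 25)
stone: 86/86 (binding)
equipment: 260/260 (binding)
By complementary slackness, a constraint with positive slack has shadow price 0 → mulch.

mulch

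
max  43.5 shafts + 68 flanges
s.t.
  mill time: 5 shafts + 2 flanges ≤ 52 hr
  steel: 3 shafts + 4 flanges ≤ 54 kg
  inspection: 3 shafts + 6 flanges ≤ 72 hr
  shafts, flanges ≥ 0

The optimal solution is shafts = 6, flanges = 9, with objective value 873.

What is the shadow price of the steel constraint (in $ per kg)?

9.5

At the optimum: mill time uses 48 of 52 (slack = 4); steel uses 54 of 54 (binding); inspection uses 72 of 72 (binding).
By complementary slackness, y = 0 for the non-binding constraint.
Dual feasibility on the basic columns requires 3·y_steel + 3·y_inspection = 43.5, 4·y_steel + 6·y_inspection = 68.
→ y_steel = 9.5 and y_inspection = 5.
Shadow price of steel = 9.5.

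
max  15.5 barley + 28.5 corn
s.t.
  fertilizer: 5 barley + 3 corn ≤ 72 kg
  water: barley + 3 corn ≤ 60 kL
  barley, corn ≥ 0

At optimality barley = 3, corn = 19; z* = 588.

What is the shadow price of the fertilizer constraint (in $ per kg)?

1.5

At the optimum: fertilizer uses 72 of 72 (binding); water uses 60 of 60 (binding).
Dual feasibility on the basic columns requires 5·y_fertilizer + 1·y_water = 15.5, 3·y_fertilizer + 3·y_water = 28.5.
→ y_fertilizer = 1.5 and y_water = 8.
Shadow price of fertilizer = 1.5.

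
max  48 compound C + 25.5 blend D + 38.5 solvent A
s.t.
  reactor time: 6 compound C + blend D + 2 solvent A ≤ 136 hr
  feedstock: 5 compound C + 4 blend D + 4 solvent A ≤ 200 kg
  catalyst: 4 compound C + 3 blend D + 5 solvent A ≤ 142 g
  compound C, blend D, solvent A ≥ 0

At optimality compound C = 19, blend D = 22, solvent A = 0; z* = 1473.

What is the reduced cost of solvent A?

Binding: reactor time and catalyst. Non-binding: feedstock (17 unused).
By complementary slackness, y = 0 for the non-binding constraint.
From A_Bᵀ y = c: 6·y_reactor time + 4·y_catalyst = 48; 1·y_reactor time + 3·y_catalyst = 25.5.
Solving: y_reactor time = 3, y_catalyst = 7.5.
Reduced cost of solvent A: c₃ − yᵀa₃ = 38.5 − (3·2 + 7.5·5) = 38.5 − 43.5 = -5.

-5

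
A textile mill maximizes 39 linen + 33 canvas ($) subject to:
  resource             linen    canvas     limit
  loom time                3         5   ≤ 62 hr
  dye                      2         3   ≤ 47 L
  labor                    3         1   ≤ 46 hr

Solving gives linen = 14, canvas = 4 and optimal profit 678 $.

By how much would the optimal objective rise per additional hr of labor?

8

At the optimum: loom time uses 62 of 62 (binding); dye uses 40 of 47 (slack = 7); labor uses 46 of 46 (binding).
Slack constraints have shadow price 0 (complementary slackness).
The binding rows give the dual system: 3·y_loom time + 3·y_labor = 39 and 5·y_loom time + 1·y_labor = 33.
This yields shadow prices y_loom time = 5, y_labor = 8.
Shadow price of labor = 8.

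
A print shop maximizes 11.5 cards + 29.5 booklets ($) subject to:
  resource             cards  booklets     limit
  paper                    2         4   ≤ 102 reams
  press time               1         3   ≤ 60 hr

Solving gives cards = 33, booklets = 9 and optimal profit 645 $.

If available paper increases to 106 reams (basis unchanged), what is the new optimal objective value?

At the optimum: paper uses 102 of 102 (binding); press time uses 60 of 60 (binding).
Dual feasibility on the basic columns requires 2·y_paper + 1·y_press time = 11.5, 4·y_paper + 3·y_press time = 29.5.
→ y_paper = 2.5 and y_press time = 6.5.
Δz = y_paper·Δb = 2.5 × (4) = 10, so new z* = 645 + 10 = 655.

655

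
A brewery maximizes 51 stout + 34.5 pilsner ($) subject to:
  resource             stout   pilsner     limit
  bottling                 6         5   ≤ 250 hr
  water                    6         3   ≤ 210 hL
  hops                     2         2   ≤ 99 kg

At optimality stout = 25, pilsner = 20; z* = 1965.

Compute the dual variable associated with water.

4

At the optimum: bottling uses 250 of 250 (binding); water uses 210 of 210 (binding); hops uses 90 of 99 (slack = 9).
Since hops is not tight, its dual is 0.
Dual feasibility on the basic columns requires 6·y_bottling + 6·y_water = 51, 5·y_bottling + 3·y_water = 34.5.
→ y_bottling = 4.5 and y_water = 4.
Shadow price of water = 4.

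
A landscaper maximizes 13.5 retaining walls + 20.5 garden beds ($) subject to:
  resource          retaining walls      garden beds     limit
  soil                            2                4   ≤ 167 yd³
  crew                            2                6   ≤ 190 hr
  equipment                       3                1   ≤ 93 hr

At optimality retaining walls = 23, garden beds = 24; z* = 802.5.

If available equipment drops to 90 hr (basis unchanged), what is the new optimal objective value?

Check each constraint at x*: soil 142/167 (slack 25); crew 190/190 (tight); equipment 93/93 (tight).
By complementary slackness, y = 0 for the non-binding constraint.
Dual feasibility on the basic columns requires 2·y_crew + 3·y_equipment = 13.5, 6·y_crew + 1·y_equipment = 20.5.
→ y_crew = 3 and y_equipment = 2.5.
Δz = y_equipment·Δb = 2.5 × (-3) = -7.5, so new z* = 802.5 − 7.5 = 795.

795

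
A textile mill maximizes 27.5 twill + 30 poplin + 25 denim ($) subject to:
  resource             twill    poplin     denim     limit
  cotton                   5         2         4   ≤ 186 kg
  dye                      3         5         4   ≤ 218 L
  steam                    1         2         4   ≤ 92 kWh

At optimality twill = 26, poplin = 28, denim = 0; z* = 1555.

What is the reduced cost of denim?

Check each constraint at x*: cotton 186/186 (tight); dye 218/218 (tight); steam 82/92 (slack 10).
Since steam is not tight, its dual is 0.
The binding rows give the dual system: 5·y_cotton + 3·y_dye = 27.5 and 2·y_cotton + 5·y_dye = 30.
Solving: y_cotton = 2.5, y_dye = 5.
Reduced cost of denim: c₃ − yᵀa₃ = 25 − (2.5·4 + 5·4) = 25 − 30 = -5.

-5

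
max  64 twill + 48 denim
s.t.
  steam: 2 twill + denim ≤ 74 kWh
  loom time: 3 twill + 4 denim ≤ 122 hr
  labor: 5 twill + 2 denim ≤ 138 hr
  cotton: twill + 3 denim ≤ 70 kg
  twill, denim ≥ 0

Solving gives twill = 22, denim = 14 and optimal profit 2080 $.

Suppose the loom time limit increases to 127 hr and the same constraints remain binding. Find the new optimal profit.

2120

At the optimum: steam uses 58 of 74 (slack = 16); loom time uses 122 of 122 (binding); labor uses 138 of 138 (binding); cotton uses 64 of 70 (slack = 6).
Slack constraints have shadow price 0 (complementary slackness).
The binding rows give the dual system: 3·y_loom time + 5·y_labor = 64 and 4·y_loom time + 2·y_labor = 48.
This yields shadow prices y_loom time = 8, y_labor = 8.
Δz = y_loom time·Δb = 8 × (5) = 40, so new z* = 2080 + 40 = 2120.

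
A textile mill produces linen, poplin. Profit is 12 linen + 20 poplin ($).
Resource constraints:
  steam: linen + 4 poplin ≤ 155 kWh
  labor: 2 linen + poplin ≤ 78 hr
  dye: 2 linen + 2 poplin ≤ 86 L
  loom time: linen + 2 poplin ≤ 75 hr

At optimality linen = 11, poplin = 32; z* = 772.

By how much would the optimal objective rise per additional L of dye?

At the optimum: steam uses 139 of 155 (slack = 16); labor uses 54 of 78 (slack = 24); dye uses 86 of 86 (binding); loom time uses 75 of 75 (binding).
By complementary slackness, y = 0 for the non-binding constraints.
Dual feasibility on the basic columns requires 2·y_dye + 1·y_loom time = 12, 2·y_dye + 2·y_loom time = 20.
This yields shadow prices y_dye = 2, y_loom time = 8.
Shadow price of dye = 2.

2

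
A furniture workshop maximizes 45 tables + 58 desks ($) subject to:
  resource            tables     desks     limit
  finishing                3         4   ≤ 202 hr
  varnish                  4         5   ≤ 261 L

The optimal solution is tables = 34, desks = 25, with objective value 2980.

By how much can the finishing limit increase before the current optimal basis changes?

6.8

Binding constraints: finishing, varnish. The basis is B = [[3,4],[4,5]] with det -1.
Per unit increase in finishing, x* moves by d = (-5, 4).
The basis stays optimal until tables reaches 0; allowable increase = 6.8 hr.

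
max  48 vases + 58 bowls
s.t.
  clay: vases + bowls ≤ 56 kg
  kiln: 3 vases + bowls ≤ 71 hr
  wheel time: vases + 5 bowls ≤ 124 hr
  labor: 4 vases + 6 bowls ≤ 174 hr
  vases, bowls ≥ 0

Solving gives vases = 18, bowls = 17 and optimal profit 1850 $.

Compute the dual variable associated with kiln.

4

At the optimum: clay uses 35 of 56 (slack = 21); kiln uses 71 of 71 (binding); wheel time uses 103 of 124 (slack = 21); labor uses 174 of 174 (binding).
Slack constraints have shadow price 0 (complementary slackness).
The binding rows give the dual system: 3·y_kiln + 4·y_labor = 48 and 1·y_kiln + 6·y_labor = 58.
→ y_kiln = 4 and y_labor = 9.
Shadow price of kiln = 4.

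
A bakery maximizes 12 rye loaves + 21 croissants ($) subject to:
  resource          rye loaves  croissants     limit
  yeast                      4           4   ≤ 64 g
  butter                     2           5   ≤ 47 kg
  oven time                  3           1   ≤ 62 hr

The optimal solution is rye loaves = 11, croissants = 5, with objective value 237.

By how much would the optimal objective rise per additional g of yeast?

1.5

Binding: yeast and butter. Non-binding: oven time (24 unused).
Slack constraints have shadow price 0 (complementary slackness).
The binding rows give the dual system: 4·y_yeast + 2·y_butter = 12 and 4·y_yeast + 5·y_butter = 21.
Solving: y_yeast = 1.5, y_butter = 3.
Shadow price of yeast = 1.5.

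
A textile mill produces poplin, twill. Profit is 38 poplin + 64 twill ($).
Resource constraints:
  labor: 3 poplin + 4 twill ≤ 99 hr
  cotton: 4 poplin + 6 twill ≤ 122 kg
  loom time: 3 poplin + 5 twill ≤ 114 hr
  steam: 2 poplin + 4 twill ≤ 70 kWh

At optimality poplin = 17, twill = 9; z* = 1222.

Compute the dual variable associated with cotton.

Binding: cotton and steam. Non-binding: labor (12 unused), loom time (18 unused).
Since labor, loom time are not tight, their duals are 0.
From A_Bᵀ y = c: 4·y_cotton + 2·y_steam = 38; 6·y_cotton + 4·y_steam = 64.
This yields shadow prices y_cotton = 6, y_steam = 7.
Shadow price of cotton = 6.

6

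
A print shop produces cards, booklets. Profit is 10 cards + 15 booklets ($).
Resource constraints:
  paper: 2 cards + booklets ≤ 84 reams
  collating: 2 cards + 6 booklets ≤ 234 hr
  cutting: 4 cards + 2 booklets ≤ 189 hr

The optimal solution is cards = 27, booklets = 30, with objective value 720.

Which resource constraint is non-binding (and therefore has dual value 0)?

cutting

paper: 84/84 (binding)
collating: 234/234 (binding)
cutting: 168/189 (slack 21)
By complementary slackness, a constraint with positive slack has shadow price 0 → cutting.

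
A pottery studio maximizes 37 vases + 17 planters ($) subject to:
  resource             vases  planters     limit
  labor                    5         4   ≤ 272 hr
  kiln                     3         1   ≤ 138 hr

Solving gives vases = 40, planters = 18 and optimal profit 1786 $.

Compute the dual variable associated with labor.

2

At the optimum: labor uses 272 of 272 (binding); kiln uses 138 of 138 (binding).
From A_Bᵀ y = c: 5·y_labor + 3·y_kiln = 37; 4·y_labor + 1·y_kiln = 17.
This yields shadow prices y_labor = 2, y_kiln = 9.
Shadow price of labor = 2.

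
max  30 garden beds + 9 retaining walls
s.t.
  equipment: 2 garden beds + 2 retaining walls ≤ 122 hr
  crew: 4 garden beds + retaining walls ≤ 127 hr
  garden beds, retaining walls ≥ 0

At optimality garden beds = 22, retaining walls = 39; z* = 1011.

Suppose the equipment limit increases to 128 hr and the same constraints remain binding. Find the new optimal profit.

Both equipment and crew are binding at x*.
Dual feasibility on the basic columns requires 2·y_equipment + 4·y_crew = 30, 2·y_equipment + 1·y_crew = 9.
→ y_equipment = 1 and y_crew = 7.
Δz = y_equipment·Δb = 1 × (6) = 6, so new z* = 1011 + 6 = 1017.

1017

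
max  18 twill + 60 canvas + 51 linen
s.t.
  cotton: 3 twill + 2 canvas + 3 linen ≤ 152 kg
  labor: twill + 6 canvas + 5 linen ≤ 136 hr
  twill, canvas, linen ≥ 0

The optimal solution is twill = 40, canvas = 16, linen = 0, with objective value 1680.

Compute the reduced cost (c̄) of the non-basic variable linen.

-3

Check each constraint at x*: cotton 152/152 (tight); labor 136/136 (tight).
The binding rows give the dual system: 3·y_cotton + 1·y_labor = 18 and 2·y_cotton + 6·y_labor = 60.
Solving: y_cotton = 3, y_labor = 9.
Reduced cost of linen: c₃ − yᵀa₃ = 51 − (3·3 + 9·5) = 51 − 54 = -3.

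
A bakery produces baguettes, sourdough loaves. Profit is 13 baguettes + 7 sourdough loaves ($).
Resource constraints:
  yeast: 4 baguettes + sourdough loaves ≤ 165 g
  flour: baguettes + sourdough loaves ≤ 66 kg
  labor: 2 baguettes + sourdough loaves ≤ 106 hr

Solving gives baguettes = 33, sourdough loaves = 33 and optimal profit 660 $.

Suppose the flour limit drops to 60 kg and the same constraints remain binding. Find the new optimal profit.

630

Binding: yeast and flour. Non-binding: labor (7 unused).
By complementary slackness, y = 0 for the non-binding constraint.
From A_Bᵀ y = c: 4·y_yeast + 1·y_flour = 13; 1·y_yeast + 1·y_flour = 7.
→ y_yeast = 2 and y_flour = 5.
Δz = y_flour·Δb = 5 × (-6) = -30, so new z* = 660 − 30 = 630.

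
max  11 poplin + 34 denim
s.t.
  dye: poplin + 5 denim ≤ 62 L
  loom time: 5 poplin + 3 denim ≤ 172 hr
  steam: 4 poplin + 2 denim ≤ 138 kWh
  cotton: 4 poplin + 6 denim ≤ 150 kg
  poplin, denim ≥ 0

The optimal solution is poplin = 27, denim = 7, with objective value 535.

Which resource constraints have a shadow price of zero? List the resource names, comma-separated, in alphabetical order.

loom time, steam

dye: 62/62 (binding)
loom time: 156/172 (slack 16)
steam: 122/138 (slack 16)
cotton: 150/150 (binding)
By complementary slackness, a constraint with positive slack has shadow price 0 → loom time, steam.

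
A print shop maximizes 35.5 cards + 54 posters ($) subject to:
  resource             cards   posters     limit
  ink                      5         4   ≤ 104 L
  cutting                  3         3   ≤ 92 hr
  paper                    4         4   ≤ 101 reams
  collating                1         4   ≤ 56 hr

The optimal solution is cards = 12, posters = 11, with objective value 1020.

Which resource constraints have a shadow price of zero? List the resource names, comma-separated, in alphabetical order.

ink: 104/104 (binding)
cutting: 69/92 (slack 23)
paper: 92/101 (slack 9)
collating: 56/56 (binding)
By complementary slackness, a constraint with positive slack has shadow price 0 → cutting, paper.

cutting, paper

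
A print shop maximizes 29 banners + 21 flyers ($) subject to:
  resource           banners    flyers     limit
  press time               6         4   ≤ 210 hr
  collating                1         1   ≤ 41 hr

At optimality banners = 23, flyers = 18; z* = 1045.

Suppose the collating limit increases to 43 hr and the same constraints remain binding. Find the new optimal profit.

1055

Check each constraint at x*: press time 210/210 (tight); collating 41/41 (tight).
The binding rows give the dual system: 6·y_press time + 1·y_collating = 29 and 4·y_press time + 1·y_collating = 21.
This yields shadow prices y_press time = 4, y_collating = 5.
Δz = y_collating·Δb = 5 × (2) = 10, so new z* = 1045 + 10 = 1055.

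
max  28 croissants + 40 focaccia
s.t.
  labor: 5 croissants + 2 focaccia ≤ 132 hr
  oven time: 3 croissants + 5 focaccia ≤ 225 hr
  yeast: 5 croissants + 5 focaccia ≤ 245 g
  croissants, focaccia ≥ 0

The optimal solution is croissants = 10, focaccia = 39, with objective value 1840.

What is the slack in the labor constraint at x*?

4

labor used = 5·10 + 2·39 = 128; slack = 132 − 128 = 4.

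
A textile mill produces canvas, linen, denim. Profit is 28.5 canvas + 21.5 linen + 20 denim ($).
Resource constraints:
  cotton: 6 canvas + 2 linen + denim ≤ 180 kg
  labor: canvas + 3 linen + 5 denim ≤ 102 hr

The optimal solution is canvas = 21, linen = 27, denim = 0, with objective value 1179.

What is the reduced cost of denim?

-6.5

Both cotton and labor are binding at x*.
Dual feasibility on the basic columns requires 6·y_cotton + 1·y_labor = 28.5, 2·y_cotton + 3·y_labor = 21.5.
This yields shadow prices y_cotton = 4, y_labor = 4.5.
Reduced cost of denim: c₃ − yᵀa₃ = 20 − (4·1 + 4.5·5) = 20 − 26.5 = -6.5.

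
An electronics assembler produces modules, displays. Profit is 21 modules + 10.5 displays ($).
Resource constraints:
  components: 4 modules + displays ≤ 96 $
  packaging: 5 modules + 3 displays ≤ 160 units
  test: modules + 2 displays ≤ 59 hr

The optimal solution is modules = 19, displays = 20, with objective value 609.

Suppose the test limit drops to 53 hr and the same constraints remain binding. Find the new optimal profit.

At the optimum: components uses 96 of 96 (binding); packaging uses 155 of 160 (slack = 5); test uses 59 of 59 (binding).
By complementary slackness, y = 0 for the non-binding constraint.
From A_Bᵀ y = c: 4·y_components + 1·y_test = 21; 1·y_components + 2·y_test = 10.5.
Solving: y_components = 4.5, y_test = 3.
Δz = y_test·Δb = 3 × (-6) = -18, so new z* = 609 − 18 = 591.

591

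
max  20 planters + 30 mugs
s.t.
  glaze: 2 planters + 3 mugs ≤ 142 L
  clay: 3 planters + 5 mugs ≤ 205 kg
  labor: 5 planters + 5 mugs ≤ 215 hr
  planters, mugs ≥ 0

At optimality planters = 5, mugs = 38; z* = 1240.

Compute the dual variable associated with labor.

At the optimum: glaze uses 124 of 142 (slack = 18); clay uses 205 of 205 (binding); labor uses 215 of 215 (binding).
By complementary slackness, y = 0 for the non-binding constraint.
From A_Bᵀ y = c: 3·y_clay + 5·y_labor = 20; 5·y_clay + 5·y_labor = 30.
This yields shadow prices y_clay = 5, y_labor = 1.
Shadow price of labor = 1.

1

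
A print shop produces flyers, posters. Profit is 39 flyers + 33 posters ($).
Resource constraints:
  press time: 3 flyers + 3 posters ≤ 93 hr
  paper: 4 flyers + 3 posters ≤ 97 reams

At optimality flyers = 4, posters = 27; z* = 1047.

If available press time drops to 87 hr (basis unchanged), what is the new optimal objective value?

1017

Check each constraint at x*: press time 93/93 (tight); paper 97/97 (tight).
From A_Bᵀ y = c: 3·y_press time + 4·y_paper = 39; 3·y_press time + 3·y_paper = 33.
→ y_press time = 5 and y_paper = 6.
Δz = y_press time·Δb = 5 × (-6) = -30, so new z* = 1047 − 30 = 1017.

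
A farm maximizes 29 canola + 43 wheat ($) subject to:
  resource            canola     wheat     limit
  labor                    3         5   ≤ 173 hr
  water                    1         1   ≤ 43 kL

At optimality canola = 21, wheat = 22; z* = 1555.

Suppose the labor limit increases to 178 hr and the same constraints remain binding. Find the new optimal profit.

1590

Both labor and water are binding at x*.
From A_Bᵀ y = c: 3·y_labor + 1·y_water = 29; 5·y_labor + 1·y_water = 43.
→ y_labor = 7 and y_water = 8.
Δz = y_labor·Δb = 7 × (5) = 35, so new z* = 1555 + 35 = 1590.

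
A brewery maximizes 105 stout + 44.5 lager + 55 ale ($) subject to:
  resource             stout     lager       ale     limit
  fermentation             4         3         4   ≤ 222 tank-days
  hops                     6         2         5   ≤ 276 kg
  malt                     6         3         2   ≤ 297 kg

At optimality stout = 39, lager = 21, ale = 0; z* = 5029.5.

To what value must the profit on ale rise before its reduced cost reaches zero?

Binding: hops and malt. Non-binding: fermentation (3 unused).
Slack constraints have shadow price 0 (complementary slackness).
Dual feasibility on the basic columns requires 6·y_hops + 6·y_malt = 105, 2·y_hops + 3·y_malt = 44.5.
Solving: y_hops = 8, y_malt = 9.5.
ale enters the basis when its profit ≥ yᵀa₃ = 8·5 + 9.5·2 = 59.

59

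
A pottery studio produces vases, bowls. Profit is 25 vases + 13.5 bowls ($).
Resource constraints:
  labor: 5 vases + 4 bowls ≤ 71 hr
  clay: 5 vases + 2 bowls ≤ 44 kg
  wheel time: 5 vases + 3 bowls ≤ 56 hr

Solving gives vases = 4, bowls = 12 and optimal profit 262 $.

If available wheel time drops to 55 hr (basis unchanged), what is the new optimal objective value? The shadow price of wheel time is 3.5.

Δb = -1, so new z* = 262 + (3.5)·(-1) = 262 − 3.5 = 258.5.

258.5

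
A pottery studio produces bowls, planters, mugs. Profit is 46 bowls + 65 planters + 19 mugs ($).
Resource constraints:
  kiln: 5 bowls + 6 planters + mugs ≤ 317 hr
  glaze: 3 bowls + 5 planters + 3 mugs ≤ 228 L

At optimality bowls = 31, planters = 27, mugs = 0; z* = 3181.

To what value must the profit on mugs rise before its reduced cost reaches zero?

26

Both kiln and glaze are binding at x*.
From A_Bᵀ y = c: 5·y_kiln + 3·y_glaze = 46; 6·y_kiln + 5·y_glaze = 65.
Solving: y_kiln = 5, y_glaze = 7.
mugs enters the basis when its profit ≥ yᵀa₃ = 5·1 + 7·3 = 26.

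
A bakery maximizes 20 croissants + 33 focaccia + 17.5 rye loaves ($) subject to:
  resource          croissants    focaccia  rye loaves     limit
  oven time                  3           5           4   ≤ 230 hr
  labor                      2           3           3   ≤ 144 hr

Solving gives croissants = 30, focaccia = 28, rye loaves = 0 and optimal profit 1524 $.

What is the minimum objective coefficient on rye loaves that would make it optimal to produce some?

Both oven time and labor are binding at x*.
Dual feasibility on the basic columns requires 3·y_oven time + 2·y_labor = 20, 5·y_oven time + 3·y_labor = 33.
Solving: y_oven time = 6, y_labor = 1.
rye loaves enters the basis when its profit ≥ yᵀa₃ = 6·4 + 1·3 = 27.

27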